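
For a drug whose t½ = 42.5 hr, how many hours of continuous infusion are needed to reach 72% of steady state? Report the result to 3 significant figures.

k = ln 2 / 42.5 = 0.01631 hr⁻¹
f = 1 − e^(−kt)  ⇒  t = −ln(1 − f) / k
t = −ln(1 − 0.72) / 0.01631 = 1.273 / 0.01631 ≈ 78.1 hours

78.1 hours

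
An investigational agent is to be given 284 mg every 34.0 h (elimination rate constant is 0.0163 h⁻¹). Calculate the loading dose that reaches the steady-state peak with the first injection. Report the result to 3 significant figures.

667 mg

Accumulation ratio R = 1 / (1 − e^(−kτ)) = 1 / (1 − e^(−0.01630×34.0)) = 1 / (1 − 0.5745) = 2.350
Loading dose = maintenance dose × R = 284 × 2.350 ≈ 667 mg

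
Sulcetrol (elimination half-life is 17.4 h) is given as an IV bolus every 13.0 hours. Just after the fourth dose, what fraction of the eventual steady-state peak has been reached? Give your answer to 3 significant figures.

k = ln 2 / 17.4 = 0.03984 h⁻¹
f_n = 1 − e^(−nkτ) = 1 − e^(−4 × 0.03984 × 13.0) = 1 − e^(−2.071) = 1 − 0.1260 ≈ 0.874

0.874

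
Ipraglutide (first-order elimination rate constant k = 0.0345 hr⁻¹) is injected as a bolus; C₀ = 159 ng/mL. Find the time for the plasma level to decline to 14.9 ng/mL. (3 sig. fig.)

68.6 hours

C(t) = C₀ e^(−kt)  ⇒  t = ln(C₀/C) / k
t = ln(159/14.9) / 0.03450 = 2.368 / 0.03450 ≈ 68.6 hours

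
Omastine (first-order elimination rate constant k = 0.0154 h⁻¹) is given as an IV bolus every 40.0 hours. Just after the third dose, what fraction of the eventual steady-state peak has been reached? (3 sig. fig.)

f_n = 1 − e^(−nkτ) = 1 − e^(−3 × 0.01540 × 40.0) = 1 − e^(−1.848) = 1 − 0.1576 ≈ 0.842

0.842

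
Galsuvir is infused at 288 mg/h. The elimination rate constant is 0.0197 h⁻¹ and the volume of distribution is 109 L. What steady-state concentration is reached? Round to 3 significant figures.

134 µg/mL

CL = k · V = 0.0197 × 109 = 2.147 L/h
Css = rate / CL = 288 / 2.147 ≈ 134 µg/mL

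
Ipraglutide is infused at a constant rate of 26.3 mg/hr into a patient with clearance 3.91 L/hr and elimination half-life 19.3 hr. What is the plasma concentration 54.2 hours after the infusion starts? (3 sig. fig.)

5.77 µg/mL

Css = rate / CL = 26.3 / 3.91 = 6.726 µg/mL
k = ln 2 / 19.3 = 0.03591 hr⁻¹
C(t) = Css (1 − e^(−kt)) = 6.726 × (1 − e^(−1.947)) = 6.726 × 0.8572 ≈ 5.77 µg/mL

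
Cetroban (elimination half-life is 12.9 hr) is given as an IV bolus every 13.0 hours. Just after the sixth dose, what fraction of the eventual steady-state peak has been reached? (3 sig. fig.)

k = ln 2 / 12.9 = 0.05373 hr⁻¹
f_n = 1 − e^(−nkτ) = 1 − e^(−6 × 0.05373 × 13.0) = 1 − e^(−4.191) = 1 − 0.01513 ≈ 0.985

0.985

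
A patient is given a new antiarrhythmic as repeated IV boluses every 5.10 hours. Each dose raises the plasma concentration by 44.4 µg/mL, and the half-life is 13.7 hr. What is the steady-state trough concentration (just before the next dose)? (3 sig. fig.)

k = ln 2 / 13.7 = 0.05059 hr⁻¹
Fraction remaining after one interval: e^(−kτ) = e^(−0.05059 × 5.10) = 0.7726
R = 1 / (1 − 0.7726) = 4.397
Css,max = 44.4 × 4.397 = 195.2 µg/mL
Css,min = Css,max × e^(−kτ) = 195.2 × 0.7726 ≈ 151 µg/mL

151 µg/mL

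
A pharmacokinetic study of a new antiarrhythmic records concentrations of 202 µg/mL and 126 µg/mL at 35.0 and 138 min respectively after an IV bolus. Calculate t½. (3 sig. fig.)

151 minutes

k = ln(C₁/C₂) / (t₂ − t₁) = ln(202/126) / (138 − 35.0)
  = 0.4720 / 103.0 = 0.004582 min⁻¹
t½ = ln 2 / k = ln 2 / 0.004582 ≈ 151 minutes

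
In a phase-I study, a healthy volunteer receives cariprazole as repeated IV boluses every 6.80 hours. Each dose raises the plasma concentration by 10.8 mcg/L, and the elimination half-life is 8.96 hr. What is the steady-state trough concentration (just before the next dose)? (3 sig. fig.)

15.6 mcg/L

k = ln 2 / 8.96 = 0.07736 hr⁻¹
Fraction remaining after one interval: e^(−kτ) = e^(−0.07736 × 6.80) = 0.5909
R = 1 / (1 − 0.5909) = 2.445
Css,max = 10.8 × 2.445 = 26.40 mcg/L
Css,min = Css,max × e^(−kτ) = 26.40 × 0.5909 ≈ 15.6 mcg/L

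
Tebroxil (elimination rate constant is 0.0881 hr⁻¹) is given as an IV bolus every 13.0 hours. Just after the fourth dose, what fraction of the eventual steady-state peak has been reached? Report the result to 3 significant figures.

f_n = 1 − e^(−nkτ) = 1 − e^(−4 × 0.08810 × 13.0) = 1 − e^(−4.581) = 1 − 0.01024 ≈ 0.990

0.990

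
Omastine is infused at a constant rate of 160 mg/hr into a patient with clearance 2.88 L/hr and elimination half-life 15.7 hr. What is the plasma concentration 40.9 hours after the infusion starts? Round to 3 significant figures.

46.4 µg/mL

Css = rate / CL = 160 / 2.88 = 55.56 µg/mL
k = ln 2 / 15.7 = 0.04415 hr⁻¹
C(t) = Css (1 − e^(−kt)) = 55.56 × (1 − e^(−1.806)) = 55.56 × 0.8356 ≈ 46.4 µg/mL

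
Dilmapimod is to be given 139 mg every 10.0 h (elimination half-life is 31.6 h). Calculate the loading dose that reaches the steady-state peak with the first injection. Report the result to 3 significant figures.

706 mg

k = ln 2 / 31.6 = 0.02194 h⁻¹
Accumulation ratio R = 1 / (1 − e^(−kτ)) = 1 / (1 − e^(−0.02194×10.0)) = 1 / (1 − 0.8030) = 5.077
Loading dose = maintenance dose × R = 139 × 5.077 ≈ 706 mg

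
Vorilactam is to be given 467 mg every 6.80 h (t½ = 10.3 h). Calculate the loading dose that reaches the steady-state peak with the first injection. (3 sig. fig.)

k = ln 2 / 10.3 = 0.06730 h⁻¹
Accumulation ratio R = 1 / (1 − e^(−kτ)) = 1 / (1 − e^(−0.06730×6.80)) = 1 / (1 − 0.6328) = 2.723
Loading dose = maintenance dose × R = 467 × 2.723 ≈ 1270 mg

1270 mg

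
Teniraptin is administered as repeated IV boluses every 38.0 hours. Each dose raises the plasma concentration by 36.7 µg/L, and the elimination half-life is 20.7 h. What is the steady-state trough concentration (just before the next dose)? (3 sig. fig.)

k = ln 2 / 20.7 = 0.03349 h⁻¹
Fraction remaining after one interval: e^(−kτ) = e^(−0.03349 × 38.0) = 0.2801
R = 1 / (1 − 0.2801) = 1.389
Css,max = 36.7 × 1.389 = 50.98 µg/L
Css,min = Css,max × e^(−kτ) = 50.98 × 0.2801 ≈ 14.3 µg/L

14.3 µg/L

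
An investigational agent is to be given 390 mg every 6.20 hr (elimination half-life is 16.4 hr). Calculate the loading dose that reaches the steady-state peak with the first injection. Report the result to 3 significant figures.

k = ln 2 / 16.4 = 0.04227 hr⁻¹
Accumulation ratio R = 1 / (1 − e^(−kτ)) = 1 / (1 − e^(−0.04227×6.20)) = 1 / (1 − 0.7695) = 4.338
Loading dose = maintenance dose × R = 390 × 4.338 ≈ 1690 mg

1690 mg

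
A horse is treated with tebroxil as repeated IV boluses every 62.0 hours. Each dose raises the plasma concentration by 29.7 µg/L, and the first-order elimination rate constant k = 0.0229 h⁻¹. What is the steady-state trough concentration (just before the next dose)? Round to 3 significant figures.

9.47 µg/L

Fraction remaining after one interval: e^(−kτ) = e^(−0.02290 × 62.0) = 0.2418
R = 1 / (1 − 0.2418) = 1.319
Css,max = 29.7 × 1.319 = 39.17 µg/L
Css,min = Css,max × e^(−kτ) = 39.17 × 0.2418 ≈ 9.47 µg/L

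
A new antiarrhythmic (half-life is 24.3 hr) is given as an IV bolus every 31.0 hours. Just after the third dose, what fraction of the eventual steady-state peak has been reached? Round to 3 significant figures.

0.930

k = ln 2 / 24.3 = 0.02852 hr⁻¹
f_n = 1 − e^(−nkτ) = 1 − e^(−3 × 0.02852 × 31.0) = 1 − e^(−2.653) = 1 − 0.07045 ≈ 0.930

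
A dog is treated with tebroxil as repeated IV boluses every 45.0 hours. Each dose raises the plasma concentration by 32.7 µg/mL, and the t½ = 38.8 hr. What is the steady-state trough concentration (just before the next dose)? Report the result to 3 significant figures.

26.5 µg/mL

k = ln 2 / 38.8 = 0.01786 hr⁻¹
Fraction remaining after one interval: e^(−kτ) = e^(−0.01786 × 45.0) = 0.4476
R = 1 / (1 − 0.4476) = 1.810
Css,max = 32.7 × 1.810 = 59.19 µg/mL
Css,min = Css,max × e^(−kτ) = 59.19 × 0.4476 ≈ 26.5 µg/mL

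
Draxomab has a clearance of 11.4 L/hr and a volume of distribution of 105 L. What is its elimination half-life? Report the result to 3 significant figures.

k = CL / V = 11.4 / 105 = 0.1086 hr⁻¹
t½ = ln 2 / k = ln 2 / 0.1086 ≈ 6.38 hours

6.38 hours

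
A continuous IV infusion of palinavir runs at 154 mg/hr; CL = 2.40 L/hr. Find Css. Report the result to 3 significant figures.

Css = infusion rate / CL = 154 / 2.40 ≈ 64.2 mg/L

64.2 mg/L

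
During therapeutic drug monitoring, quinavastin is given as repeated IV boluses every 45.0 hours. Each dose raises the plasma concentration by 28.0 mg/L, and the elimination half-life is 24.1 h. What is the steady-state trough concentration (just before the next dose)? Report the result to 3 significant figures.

k = ln 2 / 24.1 = 0.02876 h⁻¹
Fraction remaining after one interval: e^(−kτ) = e^(−0.02876 × 45.0) = 0.2741
R = 1 / (1 − 0.2741) = 1.378
Css,max = 28.0 × 1.378 = 38.57 mg/L
Css,min = Css,max × e^(−kτ) = 38.57 × 0.2741 ≈ 10.6 mg/L

10.6 mg/L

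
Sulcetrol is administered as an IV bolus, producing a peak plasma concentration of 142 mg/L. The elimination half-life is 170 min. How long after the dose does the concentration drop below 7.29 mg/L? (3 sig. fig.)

k = ln 2 / 170 = 0.004077 min⁻¹
C(t) = C₀ e^(−kt)  ⇒  t = ln(C₀/C) / k
t = ln(142/7.29) / 0.004077 = 2.969 / 0.004077 ≈ 728 minutes

728 minutes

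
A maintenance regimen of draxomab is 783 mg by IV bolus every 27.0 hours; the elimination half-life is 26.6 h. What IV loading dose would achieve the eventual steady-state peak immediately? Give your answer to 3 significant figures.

1550 mg

k = ln 2 / 26.6 = 0.02606 h⁻¹
Accumulation ratio R = 1 / (1 − e^(−kτ)) = 1 / (1 − e^(−0.02606×27.0)) = 1 / (1 − 0.4948) = 1.979
Loading dose = maintenance dose × R = 783 × 1.979 ≈ 1550 mg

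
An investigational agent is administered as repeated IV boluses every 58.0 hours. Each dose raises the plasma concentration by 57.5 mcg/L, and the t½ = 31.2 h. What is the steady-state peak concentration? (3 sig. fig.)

k = ln 2 / 31.2 = 0.02222 h⁻¹
Fraction remaining after one interval: e^(−kτ) = e^(−0.02222 × 58.0) = 0.2757
R = 1 / (1 − 0.2757) = 1.381
Css,max = 57.5 × 1.381 ≈ 79.4 mcg/L

79.4 mcg/L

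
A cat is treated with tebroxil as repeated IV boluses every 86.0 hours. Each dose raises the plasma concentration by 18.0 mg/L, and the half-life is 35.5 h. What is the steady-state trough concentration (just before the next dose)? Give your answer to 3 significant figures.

4.13 mg/L

k = ln 2 / 35.5 = 0.01953 h⁻¹
Fraction remaining after one interval: e^(−kτ) = e^(−0.01953 × 86.0) = 0.1865
R = 1 / (1 − 0.1865) = 1.229
Css,max = 18.0 × 1.229 = 22.13 mg/L
Css,min = Css,max × e^(−kτ) = 22.13 × 0.1865 ≈ 4.13 mg/L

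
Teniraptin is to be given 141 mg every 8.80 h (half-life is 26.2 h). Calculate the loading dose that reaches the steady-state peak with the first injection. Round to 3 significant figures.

679 mg

k = ln 2 / 26.2 = 0.02646 h⁻¹
Accumulation ratio R = 1 / (1 − e^(−kτ)) = 1 / (1 − e^(−0.02646×8.80)) = 1 / (1 − 0.7923) = 4.815
Loading dose = maintenance dose × R = 141 × 4.815 ≈ 679 mg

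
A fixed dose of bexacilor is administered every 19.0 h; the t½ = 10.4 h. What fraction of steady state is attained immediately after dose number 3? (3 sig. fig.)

k = ln 2 / 10.4 = 0.06665 h⁻¹
f_n = 1 − e^(−nkτ) = 1 − e^(−3 × 0.06665 × 19.0) = 1 − e^(−3.799) = 1 − 0.02239 ≈ 0.978

0.978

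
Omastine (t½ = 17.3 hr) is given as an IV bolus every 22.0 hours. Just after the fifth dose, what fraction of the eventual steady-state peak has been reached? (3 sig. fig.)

k = ln 2 / 17.3 = 0.04007 hr⁻¹
f_n = 1 − e^(−nkτ) = 1 − e^(−5 × 0.04007 × 22.0) = 1 − e^(−4.407) = 1 − 0.01219 ≈ 0.988

0.988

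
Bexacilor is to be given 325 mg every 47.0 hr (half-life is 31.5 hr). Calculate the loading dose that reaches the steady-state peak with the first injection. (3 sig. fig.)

504 mg

k = ln 2 / 31.5 = 0.02200 hr⁻¹
Accumulation ratio R = 1 / (1 − e^(−kτ)) = 1 / (1 − e^(−0.02200×47.0)) = 1 / (1 − 0.3555) = 1.552
Loading dose = maintenance dose × R = 325 × 1.552 ≈ 504 mg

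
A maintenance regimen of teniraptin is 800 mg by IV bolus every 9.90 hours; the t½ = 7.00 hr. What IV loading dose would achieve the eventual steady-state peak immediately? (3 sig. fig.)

k = ln 2 / 7.00 = 0.09902 hr⁻¹
Accumulation ratio R = 1 / (1 − e^(−kτ)) = 1 / (1 − e^(−0.09902×9.90)) = 1 / (1 − 0.3752) = 1.601
Loading dose = maintenance dose × R = 800 × 1.601 ≈ 1280 mg

1280 mg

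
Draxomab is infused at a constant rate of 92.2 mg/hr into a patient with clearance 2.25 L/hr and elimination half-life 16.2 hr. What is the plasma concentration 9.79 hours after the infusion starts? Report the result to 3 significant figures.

Css = rate / CL = 92.2 / 2.25 = 40.98 µg/mL
k = ln 2 / 16.2 = 0.04279 hr⁻¹
C(t) = Css (1 − e^(−kt)) = 40.98 × (1 − e^(−0.4189)) = 40.98 × 0.3422 ≈ 14.0 µg/mL

14.0 µg/mL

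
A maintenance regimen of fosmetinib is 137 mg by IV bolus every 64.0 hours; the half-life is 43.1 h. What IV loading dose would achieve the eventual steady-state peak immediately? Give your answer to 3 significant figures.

k = ln 2 / 43.1 = 0.01608 h⁻¹
Accumulation ratio R = 1 / (1 − e^(−kτ)) = 1 / (1 − e^(−0.01608×64.0)) = 1 / (1 − 0.3573) = 1.556
Loading dose = maintenance dose × R = 137 × 1.556 ≈ 213 mg

213 mg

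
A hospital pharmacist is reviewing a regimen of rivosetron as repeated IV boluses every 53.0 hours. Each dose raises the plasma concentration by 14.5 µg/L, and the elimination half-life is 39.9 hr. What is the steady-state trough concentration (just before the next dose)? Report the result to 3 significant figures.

k = ln 2 / 39.9 = 0.01737 hr⁻¹
Fraction remaining after one interval: e^(−kτ) = e^(−0.01737 × 53.0) = 0.3982
R = 1 / (1 − 0.3982) = 1.662
Css,max = 14.5 × 1.662 = 24.10 µg/L
Css,min = Css,max × e^(−kτ) = 24.10 × 0.3982 ≈ 9.60 µg/L

9.60 µg/L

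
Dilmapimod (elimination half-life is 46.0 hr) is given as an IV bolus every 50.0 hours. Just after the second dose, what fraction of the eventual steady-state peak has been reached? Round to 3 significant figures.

0.778

k = ln 2 / 46.0 = 0.01507 hr⁻¹
f_n = 1 − e^(−nkτ) = 1 − e^(−2 × 0.01507 × 50.0) = 1 − e^(−1.507) = 1 − 0.2216 ≈ 0.778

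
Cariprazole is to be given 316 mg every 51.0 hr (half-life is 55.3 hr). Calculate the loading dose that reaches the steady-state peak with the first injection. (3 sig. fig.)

669 mg

k = ln 2 / 55.3 = 0.01253 hr⁻¹
Accumulation ratio R = 1 / (1 − e^(−kτ)) = 1 / (1 − e^(−0.01253×51.0)) = 1 / (1 − 0.5277) = 2.117
Loading dose = maintenance dose × R = 316 × 2.117 ≈ 669 mg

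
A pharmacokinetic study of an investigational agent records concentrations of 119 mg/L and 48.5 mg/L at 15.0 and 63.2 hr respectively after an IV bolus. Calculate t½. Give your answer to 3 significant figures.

k = ln(C₁/C₂) / (t₂ − t₁) = ln(119/48.5) / (63.2 − 15.0)
  = 0.8976 / 48.20 = 0.01862 hr⁻¹
t½ = ln 2 / k = ln 2 / 0.01862 ≈ 37.2 hours

37.2 hours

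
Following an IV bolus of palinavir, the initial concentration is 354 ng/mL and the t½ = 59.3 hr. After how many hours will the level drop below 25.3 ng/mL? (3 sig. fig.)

226 hours

k = ln 2 / 59.3 = 0.01169 hr⁻¹
C(t) = C₀ e^(−kt)  ⇒  t = ln(C₀/C) / k
t = ln(354/25.3) / 0.01169 = 2.638 / 0.01169 ≈ 226 hours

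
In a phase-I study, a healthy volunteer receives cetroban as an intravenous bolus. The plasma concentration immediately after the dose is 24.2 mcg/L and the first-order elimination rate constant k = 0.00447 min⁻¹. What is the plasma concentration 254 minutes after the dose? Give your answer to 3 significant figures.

7.78 mcg/L

C(t) = C₀ e^(−kt) = 24.2 × e^(−0.004470 × 254) = 24.2 × e^(−1.135) = 24.2 × 0.3213 ≈ 7.78 mcg/L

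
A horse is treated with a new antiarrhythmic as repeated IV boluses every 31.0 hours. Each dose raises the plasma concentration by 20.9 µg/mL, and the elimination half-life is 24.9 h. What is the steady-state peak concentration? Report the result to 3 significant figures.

k = ln 2 / 24.9 = 0.02784 h⁻¹
Fraction remaining after one interval: e^(−kτ) = e^(−0.02784 × 31.0) = 0.4219
R = 1 / (1 − 0.4219) = 1.730
Css,max = 20.9 × 1.730 ≈ 36.2 µg/mL

36.2 µg/mL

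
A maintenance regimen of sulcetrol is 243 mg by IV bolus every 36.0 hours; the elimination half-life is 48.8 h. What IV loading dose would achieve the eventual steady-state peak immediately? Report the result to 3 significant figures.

k = ln 2 / 48.8 = 0.01420 h⁻¹
Accumulation ratio R = 1 / (1 − e^(−kτ)) = 1 / (1 − e^(−0.01420×36.0)) = 1 / (1 − 0.5997) = 2.498
Loading dose = maintenance dose × R = 243 × 2.498 ≈ 607 mg

607 mg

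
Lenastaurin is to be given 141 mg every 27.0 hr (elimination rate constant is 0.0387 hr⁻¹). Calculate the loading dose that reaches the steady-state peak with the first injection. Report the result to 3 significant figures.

Accumulation ratio R = 1 / (1 − e^(−kτ)) = 1 / (1 − e^(−0.03870×27.0)) = 1 / (1 − 0.3517) = 1.543
Loading dose = maintenance dose × R = 141 × 1.543 ≈ 218 mg

218 mg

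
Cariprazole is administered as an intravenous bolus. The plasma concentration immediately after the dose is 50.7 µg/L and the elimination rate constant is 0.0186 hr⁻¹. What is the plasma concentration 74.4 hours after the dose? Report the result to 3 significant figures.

12.7 µg/L

C(t) = C₀ e^(−kt) = 50.7 × e^(−0.01860 × 74.4) = 50.7 × e^(−1.384) = 50.7 × 0.2506 ≈ 12.7 µg/L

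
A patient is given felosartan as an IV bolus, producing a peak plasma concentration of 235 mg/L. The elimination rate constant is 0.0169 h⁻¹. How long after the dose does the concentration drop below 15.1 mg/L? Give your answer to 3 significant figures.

C(t) = C₀ e^(−kt)  ⇒  t = ln(C₀/C) / k
t = ln(235/15.1) / 0.01690 = 2.745 / 0.01690 ≈ 162 hours

162 hours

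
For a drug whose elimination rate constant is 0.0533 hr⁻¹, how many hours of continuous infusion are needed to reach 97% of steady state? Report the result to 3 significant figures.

f = 1 − e^(−kt)  ⇒  t = −ln(1 − f) / k
t = −ln(1 − 0.97) / 0.05330 = 3.507 / 0.05330 ≈ 65.8 hours

65.8 hours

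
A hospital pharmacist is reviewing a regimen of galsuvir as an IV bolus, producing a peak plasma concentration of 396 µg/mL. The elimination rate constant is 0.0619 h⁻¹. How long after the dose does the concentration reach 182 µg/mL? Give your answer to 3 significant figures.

C(t) = C₀ e^(−kt)  ⇒  t = ln(C₀/C) / k
t = ln(396/182) / 0.06190 = 0.7774 / 0.06190 ≈ 12.6 hours

12.6 hours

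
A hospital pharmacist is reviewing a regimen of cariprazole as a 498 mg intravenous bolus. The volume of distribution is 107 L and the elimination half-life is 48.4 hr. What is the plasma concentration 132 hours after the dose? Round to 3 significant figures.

0.703 µg/mL

C₀ = dose / V = 498 / 107 = 4.654 µg/mL
k = ln 2 / 48.4 = 0.01432 hr⁻¹
C(t) = C₀ e^(−kt) = 4.654 × e^(−0.01432 × 132) = 4.654 × e^(−1.890) = 4.654 × 0.1510 ≈ 0.703 µg/mL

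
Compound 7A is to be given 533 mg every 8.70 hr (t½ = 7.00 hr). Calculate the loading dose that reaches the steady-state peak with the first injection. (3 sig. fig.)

k = ln 2 / 7.00 = 0.09902 hr⁻¹
Accumulation ratio R = 1 / (1 − e^(−kτ)) = 1 / (1 − e^(−0.09902×8.70)) = 1 / (1 − 0.4225) = 1.732
Loading dose = maintenance dose × R = 533 × 1.732 ≈ 923 mg

923 mg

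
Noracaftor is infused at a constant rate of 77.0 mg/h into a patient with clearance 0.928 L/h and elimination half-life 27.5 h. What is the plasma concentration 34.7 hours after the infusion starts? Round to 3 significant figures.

48.4 mg/L

Css = rate / CL = 77.0 / 0.928 = 82.97 mg/L
k = ln 2 / 27.5 = 0.02521 h⁻¹
C(t) = Css (1 − e^(−kt)) = 82.97 × (1 − e^(−0.8746)) = 82.97 × 0.5830 ≈ 48.4 mg/L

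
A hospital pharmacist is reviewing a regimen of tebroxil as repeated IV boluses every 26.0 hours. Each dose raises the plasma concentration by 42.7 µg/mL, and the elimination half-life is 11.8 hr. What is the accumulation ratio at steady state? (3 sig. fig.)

k = ln 2 / 11.8 = 0.05874 hr⁻¹
Fraction remaining after one interval: e^(−kτ) = e^(−0.05874 × 26.0) = 0.2171
R = 1 / (1 − 0.2171) = 1 / 0.7829 ≈ 1.28

1.28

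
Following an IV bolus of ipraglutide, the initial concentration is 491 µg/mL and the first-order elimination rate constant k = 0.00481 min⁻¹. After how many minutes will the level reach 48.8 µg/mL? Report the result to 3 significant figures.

C(t) = C₀ e^(−kt)  ⇒  t = ln(C₀/C) / k
t = ln(491/48.8) / 0.004810 = 2.309 / 0.004810 ≈ 480 minutes

480 minutes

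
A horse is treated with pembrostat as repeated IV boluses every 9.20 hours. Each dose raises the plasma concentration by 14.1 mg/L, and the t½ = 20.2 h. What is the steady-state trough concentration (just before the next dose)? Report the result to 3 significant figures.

38.0 mg/L

k = ln 2 / 20.2 = 0.03431 h⁻¹
Fraction remaining after one interval: e^(−kτ) = e^(−0.03431 × 9.20) = 0.7293
R = 1 / (1 − 0.7293) = 3.694
Css,max = 14.1 × 3.694 = 52.08 mg/L
Css,min = Css,max × e^(−kτ) = 52.08 × 0.7293 ≈ 38.0 mg/L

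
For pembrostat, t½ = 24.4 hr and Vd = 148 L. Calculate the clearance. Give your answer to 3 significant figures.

4.20 L/hr

k = ln 2 / t½ = ln 2 / 24.4 = 0.02841 hr⁻¹
CL = k · V = 0.02841 × 148 ≈ 4.20 L/hr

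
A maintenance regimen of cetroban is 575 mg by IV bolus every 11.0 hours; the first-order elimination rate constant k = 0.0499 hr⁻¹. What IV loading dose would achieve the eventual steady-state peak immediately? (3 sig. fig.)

Accumulation ratio R = 1 / (1 − e^(−kτ)) = 1 / (1 − e^(−0.04990×11.0)) = 1 / (1 − 0.5776) = 2.367
Loading dose = maintenance dose × R = 575 × 2.367 ≈ 1360 mg

1360 mg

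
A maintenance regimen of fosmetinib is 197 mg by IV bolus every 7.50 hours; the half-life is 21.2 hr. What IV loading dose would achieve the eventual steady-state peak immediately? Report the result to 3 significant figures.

k = ln 2 / 21.2 = 0.03270 hr⁻¹
Accumulation ratio R = 1 / (1 − e^(−kτ)) = 1 / (1 − e^(−0.03270×7.50)) = 1 / (1 − 0.7825) = 4.598
Loading dose = maintenance dose × R = 197 × 4.598 ≈ 906 mg

906 mg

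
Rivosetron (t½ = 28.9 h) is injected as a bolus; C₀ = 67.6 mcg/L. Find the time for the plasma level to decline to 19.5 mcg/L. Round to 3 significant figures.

51.8 hours

k = ln 2 / 28.9 = 0.02398 h⁻¹
C(t) = C₀ e^(−kt)  ⇒  t = ln(C₀/C) / k
t = ln(67.6/19.5) / 0.02398 = 1.243 / 0.02398 ≈ 51.8 hours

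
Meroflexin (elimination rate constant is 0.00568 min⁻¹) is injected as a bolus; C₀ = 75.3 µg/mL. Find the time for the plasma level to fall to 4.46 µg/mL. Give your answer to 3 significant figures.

498 minutes

C(t) = C₀ e^(−kt)  ⇒  t = ln(C₀/C) / k
t = ln(75.3/4.46) / 0.005680 = 2.826 / 0.005680 ≈ 498 minutes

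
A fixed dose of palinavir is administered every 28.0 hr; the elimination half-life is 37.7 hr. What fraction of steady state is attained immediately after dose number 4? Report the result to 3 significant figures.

0.872

k = ln 2 / 37.7 = 0.01839 hr⁻¹
f_n = 1 − e^(−nkτ) = 1 − e^(−4 × 0.01839 × 28.0) = 1 − e^(−2.059) = 1 − 0.1276 ≈ 0.872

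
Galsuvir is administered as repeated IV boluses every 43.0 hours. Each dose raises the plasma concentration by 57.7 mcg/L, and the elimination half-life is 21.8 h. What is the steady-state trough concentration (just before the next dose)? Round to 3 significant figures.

k = ln 2 / 21.8 = 0.03180 h⁻¹
Fraction remaining after one interval: e^(−kτ) = e^(−0.03180 × 43.0) = 0.2548
R = 1 / (1 − 0.2548) = 1.342
Css,max = 57.7 × 1.342 = 77.43 mcg/L
Css,min = Css,max × e^(−kτ) = 77.43 × 0.2548 ≈ 19.7 mcg/L

19.7 mcg/L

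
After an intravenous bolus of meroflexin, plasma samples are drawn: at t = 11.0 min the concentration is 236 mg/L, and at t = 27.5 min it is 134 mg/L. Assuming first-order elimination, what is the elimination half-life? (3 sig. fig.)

20.2 minutes

k = ln(C₁/C₂) / (t₂ − t₁) = ln(236/134) / (27.5 − 11.0)
  = 0.5660 / 16.50 = 0.03430 min⁻¹
t½ = ln 2 / k = ln 2 / 0.03430 ≈ 20.2 minutes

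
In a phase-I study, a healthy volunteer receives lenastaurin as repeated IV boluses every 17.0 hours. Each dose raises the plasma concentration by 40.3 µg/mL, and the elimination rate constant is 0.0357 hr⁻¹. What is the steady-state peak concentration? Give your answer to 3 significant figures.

88.6 µg/mL

Fraction remaining after one interval: e^(−kτ) = e^(−0.03570 × 17.0) = 0.5450
R = 1 / (1 − 0.5450) = 2.198
Css,max = 40.3 × 2.198 ≈ 88.6 µg/mL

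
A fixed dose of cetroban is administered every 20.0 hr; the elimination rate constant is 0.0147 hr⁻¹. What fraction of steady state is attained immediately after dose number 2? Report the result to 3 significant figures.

0.445

f_n = 1 − e^(−nkτ) = 1 − e^(−2 × 0.01470 × 20.0) = 1 − e^(−0.5880) = 1 − 0.5554 ≈ 0.445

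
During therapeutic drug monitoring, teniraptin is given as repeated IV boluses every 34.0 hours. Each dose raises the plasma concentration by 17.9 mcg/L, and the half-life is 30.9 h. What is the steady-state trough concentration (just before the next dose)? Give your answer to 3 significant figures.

k = ln 2 / 30.9 = 0.02243 h⁻¹
Fraction remaining after one interval: e^(−kτ) = e^(−0.02243 × 34.0) = 0.4664
R = 1 / (1 − 0.4664) = 1.874
Css,max = 17.9 × 1.874 = 33.55 mcg/L
Css,min = Css,max × e^(−kτ) = 33.55 × 0.4664 ≈ 15.6 mcg/L

15.6 mcg/L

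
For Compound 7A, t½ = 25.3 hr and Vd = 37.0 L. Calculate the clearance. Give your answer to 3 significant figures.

k = ln 2 / t½ = ln 2 / 25.3 = 0.02740 hr⁻¹
CL = k · V = 0.02740 × 37.0 ≈ 1.01 L/hr

1.01 L/hr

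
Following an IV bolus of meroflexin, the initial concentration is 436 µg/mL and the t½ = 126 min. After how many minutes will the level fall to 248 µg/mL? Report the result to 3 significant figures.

k = ln 2 / 126 = 0.005501 min⁻¹
C(t) = C₀ e^(−kt)  ⇒  t = ln(C₀/C) / k
t = ln(436/248) / 0.005501 = 0.5642 / 0.005501 ≈ 103 minutes

103 minutes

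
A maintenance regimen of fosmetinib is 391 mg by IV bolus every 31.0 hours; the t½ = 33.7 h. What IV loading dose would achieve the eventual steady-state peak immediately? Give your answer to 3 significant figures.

829 mg

k = ln 2 / 33.7 = 0.02057 h⁻¹
Accumulation ratio R = 1 / (1 − e^(−kτ)) = 1 / (1 − e^(−0.02057×31.0)) = 1 / (1 − 0.5286) = 2.121
Loading dose = maintenance dose × R = 391 × 2.121 ≈ 829 mg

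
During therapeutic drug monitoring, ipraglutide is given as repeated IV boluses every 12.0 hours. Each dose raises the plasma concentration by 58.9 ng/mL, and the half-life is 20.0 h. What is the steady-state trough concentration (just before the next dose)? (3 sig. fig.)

k = ln 2 / 20.0 = 0.03466 h⁻¹
Fraction remaining after one interval: e^(−kτ) = e^(−0.03466 × 12.0) = 0.6598
R = 1 / (1 − 0.6598) = 2.939
Css,max = 58.9 × 2.939 = 173.1 ng/mL
Css,min = Css,max × e^(−kτ) = 173.1 × 0.6598 ≈ 114 ng/mL

114 ng/mL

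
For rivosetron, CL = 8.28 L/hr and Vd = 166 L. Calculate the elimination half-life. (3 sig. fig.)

13.9 hours

k = CL / V = 8.28 / 166 = 0.04988 hr⁻¹
t½ = ln 2 / k = ln 2 / 0.04988 ≈ 13.9 hours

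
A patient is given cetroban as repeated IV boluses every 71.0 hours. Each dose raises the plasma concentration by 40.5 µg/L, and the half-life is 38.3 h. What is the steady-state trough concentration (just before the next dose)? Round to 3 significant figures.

15.5 µg/L

k = ln 2 / 38.3 = 0.01810 h⁻¹
Fraction remaining after one interval: e^(−kτ) = e^(−0.01810 × 71.0) = 0.2767
R = 1 / (1 − 0.2767) = 1.382
Css,max = 40.5 × 1.382 = 55.99 µg/L
Css,min = Css,max × e^(−kτ) = 55.99 × 0.2767 ≈ 15.5 µg/L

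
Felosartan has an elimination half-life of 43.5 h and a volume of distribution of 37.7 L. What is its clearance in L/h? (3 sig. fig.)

0.601 L/h

k = ln 2 / t½ = ln 2 / 43.5 = 0.01593 h⁻¹
CL = k · V = 0.01593 × 37.7 ≈ 0.601 L/h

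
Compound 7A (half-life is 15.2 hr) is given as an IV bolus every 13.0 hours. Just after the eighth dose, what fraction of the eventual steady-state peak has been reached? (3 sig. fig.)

0.991

k = ln 2 / 15.2 = 0.04560 hr⁻¹
f_n = 1 − e^(−nkτ) = 1 − e^(−8 × 0.04560 × 13.0) = 1 − e^(−4.743) = 1 − 0.008716 ≈ 0.991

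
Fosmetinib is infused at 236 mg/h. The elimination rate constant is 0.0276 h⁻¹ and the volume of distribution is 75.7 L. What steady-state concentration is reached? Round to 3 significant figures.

CL = k · V = 0.0276 × 75.7 = 2.089 L/h
Css = rate / CL = 236 / 2.089 ≈ 113 µg/mL

113 µg/mL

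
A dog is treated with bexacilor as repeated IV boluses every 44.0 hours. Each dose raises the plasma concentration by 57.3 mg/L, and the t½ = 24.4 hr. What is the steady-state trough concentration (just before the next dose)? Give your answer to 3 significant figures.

k = ln 2 / 24.4 = 0.02841 hr⁻¹
Fraction remaining after one interval: e^(−kτ) = e^(−0.02841 × 44.0) = 0.2865
R = 1 / (1 − 0.2865) = 1.402
Css,max = 57.3 × 1.402 = 80.31 mg/L
Css,min = Css,max × e^(−kτ) = 80.31 × 0.2865 ≈ 23.0 mg/L

23.0 mg/L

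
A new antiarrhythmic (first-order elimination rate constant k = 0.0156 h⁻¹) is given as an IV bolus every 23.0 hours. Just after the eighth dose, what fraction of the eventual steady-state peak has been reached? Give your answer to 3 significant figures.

f_n = 1 − e^(−nkτ) = 1 − e^(−8 × 0.01560 × 23.0) = 1 − e^(−2.870) = 1 − 0.05668 ≈ 0.943

0.943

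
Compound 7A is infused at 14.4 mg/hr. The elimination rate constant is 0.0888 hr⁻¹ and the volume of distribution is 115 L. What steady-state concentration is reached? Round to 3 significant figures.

CL = k · V = 0.0888 × 115 = 10.21 L/hr
Css = rate / CL = 14.4 / 10.21 ≈ 1.41 µg/mL

1.41 µg/mL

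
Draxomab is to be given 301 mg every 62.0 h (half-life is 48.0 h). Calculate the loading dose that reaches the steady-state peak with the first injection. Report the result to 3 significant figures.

k = ln 2 / 48.0 = 0.01444 h⁻¹
Accumulation ratio R = 1 / (1 − e^(−kτ)) = 1 / (1 − e^(−0.01444×62.0)) = 1 / (1 − 0.4085) = 1.691
Loading dose = maintenance dose × R = 301 × 1.691 ≈ 509 mg

509 mg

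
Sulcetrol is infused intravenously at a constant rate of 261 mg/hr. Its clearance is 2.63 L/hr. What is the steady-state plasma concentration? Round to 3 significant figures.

99.2 µg/mL

Css = infusion rate / CL = 261 / 2.63 ≈ 99.2 µg/mL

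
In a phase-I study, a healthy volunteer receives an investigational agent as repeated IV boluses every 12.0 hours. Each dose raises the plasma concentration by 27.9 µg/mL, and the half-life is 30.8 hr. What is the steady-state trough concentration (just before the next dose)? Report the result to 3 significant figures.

90.0 µg/mL

k = ln 2 / 30.8 = 0.02250 hr⁻¹
Fraction remaining after one interval: e^(−kτ) = e^(−0.02250 × 12.0) = 0.7633
R = 1 / (1 − 0.7633) = 4.225
Css,max = 27.9 × 4.225 = 117.9 µg/mL
Css,min = Css,max × e^(−kτ) = 117.9 × 0.7633 ≈ 90.0 µg/mL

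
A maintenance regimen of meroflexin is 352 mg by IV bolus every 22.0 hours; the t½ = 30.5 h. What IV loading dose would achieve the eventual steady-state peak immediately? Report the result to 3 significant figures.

k = ln 2 / 30.5 = 0.02273 h⁻¹
Accumulation ratio R = 1 / (1 − e^(−kτ)) = 1 / (1 − e^(−0.02273×22.0)) = 1 / (1 − 0.6065) = 2.542
Loading dose = maintenance dose × R = 352 × 2.542 ≈ 895 mg

895 mg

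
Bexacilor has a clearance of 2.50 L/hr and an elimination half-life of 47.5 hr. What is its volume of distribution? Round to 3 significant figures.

171 L

k = ln 2 / t½ = ln 2 / 47.5 = 0.01459 hr⁻¹
V = CL / k = 2.50 / 0.01459 ≈ 171 L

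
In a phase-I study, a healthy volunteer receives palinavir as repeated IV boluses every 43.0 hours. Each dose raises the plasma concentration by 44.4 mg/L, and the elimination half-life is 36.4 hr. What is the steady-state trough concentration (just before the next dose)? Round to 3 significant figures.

k = ln 2 / 36.4 = 0.01904 hr⁻¹
Fraction remaining after one interval: e^(−kτ) = e^(−0.01904 × 43.0) = 0.4409
R = 1 / (1 − 0.4409) = 1.789
Css,max = 44.4 × 1.789 = 79.42 mg/L
Css,min = Css,max × e^(−kτ) = 79.42 × 0.4409 ≈ 35.0 mg/L

35.0 mg/L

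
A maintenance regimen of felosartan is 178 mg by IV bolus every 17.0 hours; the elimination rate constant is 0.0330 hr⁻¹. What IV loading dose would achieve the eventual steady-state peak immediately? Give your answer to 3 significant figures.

415 mg

Accumulation ratio R = 1 / (1 − e^(−kτ)) = 1 / (1 − e^(−0.03300×17.0)) = 1 / (1 − 0.5706) = 2.329
Loading dose = maintenance dose × R = 178 × 2.329 ≈ 415 mg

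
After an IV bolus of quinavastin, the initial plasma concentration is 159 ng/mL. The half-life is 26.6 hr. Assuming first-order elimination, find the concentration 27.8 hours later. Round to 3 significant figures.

k = ln 2 / 26.6 = 0.02606 hr⁻¹
C(t) = C₀ e^(−kt) = 159 × e^(−0.02606 × 27.8) = 159 × e^(−0.7244) = 159 × 0.4846 ≈ 77.1 ng/mL

77.1 ng/mL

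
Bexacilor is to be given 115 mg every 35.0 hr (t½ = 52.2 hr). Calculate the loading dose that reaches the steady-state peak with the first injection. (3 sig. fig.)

309 mg

k = ln 2 / 52.2 = 0.01328 hr⁻¹
Accumulation ratio R = 1 / (1 − e^(−kτ)) = 1 / (1 − e^(−0.01328×35.0)) = 1 / (1 − 0.6283) = 2.690
Loading dose = maintenance dose × R = 115 × 2.690 ≈ 309 mg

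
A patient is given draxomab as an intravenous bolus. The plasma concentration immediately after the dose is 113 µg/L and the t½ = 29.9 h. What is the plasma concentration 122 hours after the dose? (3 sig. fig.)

6.68 µg/L

k = ln 2 / 29.9 = 0.02318 h⁻¹
C(t) = C₀ e^(−kt) = 113 × e^(−0.02318 × 122) = 113 × e^(−2.828) = 113 × 0.05912 ≈ 6.68 µg/L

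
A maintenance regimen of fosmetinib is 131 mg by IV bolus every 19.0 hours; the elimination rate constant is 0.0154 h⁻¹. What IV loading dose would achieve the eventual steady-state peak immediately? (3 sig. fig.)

516 mg

Accumulation ratio R = 1 / (1 − e^(−kτ)) = 1 / (1 − e^(−0.01540×19.0)) = 1 / (1 − 0.7463) = 3.942
Loading dose = maintenance dose × R = 131 × 3.942 ≈ 516 mg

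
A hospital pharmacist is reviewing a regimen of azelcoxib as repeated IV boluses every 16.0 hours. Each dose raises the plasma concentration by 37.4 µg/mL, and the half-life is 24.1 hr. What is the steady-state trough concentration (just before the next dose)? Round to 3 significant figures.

64.0 µg/mL

k = ln 2 / 24.1 = 0.02876 hr⁻¹
Fraction remaining after one interval: e^(−kτ) = e^(−0.02876 × 16.0) = 0.6312
R = 1 / (1 − 0.6312) = 2.711
Css,max = 37.4 × 2.711 = 101.4 µg/mL
Css,min = Css,max × e^(−kτ) = 101.4 × 0.6312 ≈ 64.0 µg/mL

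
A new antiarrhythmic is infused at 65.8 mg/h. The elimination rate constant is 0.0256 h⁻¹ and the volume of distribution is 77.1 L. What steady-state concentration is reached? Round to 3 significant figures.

CL = k · V = 0.0256 × 77.1 = 1.974 L/h
Css = rate / CL = 65.8 / 1.974 ≈ 33.3 µg/mL

33.3 µg/mL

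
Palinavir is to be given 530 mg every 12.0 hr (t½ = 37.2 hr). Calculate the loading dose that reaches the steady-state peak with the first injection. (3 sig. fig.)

k = ln 2 / 37.2 = 0.01863 hr⁻¹
Accumulation ratio R = 1 / (1 − e^(−kτ)) = 1 / (1 − e^(−0.01863×12.0)) = 1 / (1 − 0.7996) = 4.991
Loading dose = maintenance dose × R = 530 × 4.991 ≈ 2650 mg

2650 mg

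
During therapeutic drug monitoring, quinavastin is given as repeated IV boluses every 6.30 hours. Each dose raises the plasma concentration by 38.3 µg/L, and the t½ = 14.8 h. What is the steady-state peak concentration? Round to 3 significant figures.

k = ln 2 / 14.8 = 0.04683 h⁻¹
Fraction remaining after one interval: e^(−kτ) = e^(−0.04683 × 6.30) = 0.7445
R = 1 / (1 − 0.7445) = 3.914
Css,max = 38.3 × 3.914 ≈ 150 µg/L

150 µg/L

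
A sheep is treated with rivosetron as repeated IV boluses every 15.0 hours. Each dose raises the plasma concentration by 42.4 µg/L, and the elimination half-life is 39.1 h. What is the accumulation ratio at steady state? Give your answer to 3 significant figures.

k = ln 2 / 39.1 = 0.01773 h⁻¹
Fraction remaining after one interval: e^(−kτ) = e^(−0.01773 × 15.0) = 0.7665
R = 1 / (1 − 0.7665) = 1 / 0.2335 ≈ 4.28

4.28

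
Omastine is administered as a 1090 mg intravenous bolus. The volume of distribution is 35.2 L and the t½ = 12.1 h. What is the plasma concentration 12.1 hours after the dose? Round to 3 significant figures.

15.5 mg/L

C₀ = dose / V = 1090 / 35.2 = 30.97 mg/L
k = ln 2 / 12.1 = 0.05728 h⁻¹
C(t) = C₀ e^(−kt) = 30.97 × e^(−0.05728 × 12.1) = 30.97 × e^(−0.6931) = 30.97 × 0.5000 ≈ 15.5 mg/L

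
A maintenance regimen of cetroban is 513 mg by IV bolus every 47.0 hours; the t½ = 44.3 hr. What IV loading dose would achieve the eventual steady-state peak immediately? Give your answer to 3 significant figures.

985 mg

k = ln 2 / 44.3 = 0.01565 hr⁻¹
Accumulation ratio R = 1 / (1 − e^(−kτ)) = 1 / (1 − e^(−0.01565×47.0)) = 1 / (1 − 0.4793) = 1.921
Loading dose = maintenance dose × R = 513 × 1.921 ≈ 985 mg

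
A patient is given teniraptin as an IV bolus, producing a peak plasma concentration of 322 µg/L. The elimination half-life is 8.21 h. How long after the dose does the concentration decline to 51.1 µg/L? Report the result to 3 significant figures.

21.8 hours

k = ln 2 / 8.21 = 0.08443 h⁻¹
C(t) = C₀ e^(−kt)  ⇒  t = ln(C₀/C) / k
t = ln(322/51.1) / 0.08443 = 1.841 / 0.08443 ≈ 21.8 hours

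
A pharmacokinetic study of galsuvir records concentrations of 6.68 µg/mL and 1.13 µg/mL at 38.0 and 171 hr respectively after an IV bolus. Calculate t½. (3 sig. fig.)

51.9 hours

k = ln(C₁/C₂) / (t₂ − t₁) = ln(6.68/1.13) / (171 − 38.0)
  = 1.777 / 133.0 = 0.01336 hr⁻¹
t½ = ln 2 / k = ln 2 / 0.01336 ≈ 51.9 hours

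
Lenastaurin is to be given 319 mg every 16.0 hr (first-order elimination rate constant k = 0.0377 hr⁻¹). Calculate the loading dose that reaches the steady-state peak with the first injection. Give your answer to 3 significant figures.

704 mg

Accumulation ratio R = 1 / (1 − e^(−kτ)) = 1 / (1 − e^(−0.03770×16.0)) = 1 / (1 − 0.5471) = 2.208
Loading dose = maintenance dose × R = 319 × 2.208 ≈ 704 mg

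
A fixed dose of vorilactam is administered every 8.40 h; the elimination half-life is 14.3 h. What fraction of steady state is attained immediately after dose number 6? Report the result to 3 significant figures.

k = ln 2 / 14.3 = 0.04847 h⁻¹
f_n = 1 − e^(−nkτ) = 1 − e^(−6 × 0.04847 × 8.40) = 1 − e^(−2.443) = 1 − 0.08690 ≈ 0.913

0.913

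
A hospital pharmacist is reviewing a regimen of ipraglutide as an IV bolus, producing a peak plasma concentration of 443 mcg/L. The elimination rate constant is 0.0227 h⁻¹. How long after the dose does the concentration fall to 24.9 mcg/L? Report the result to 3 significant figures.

127 hours

C(t) = C₀ e^(−kt)  ⇒  t = ln(C₀/C) / k
t = ln(443/24.9) / 0.02270 = 2.879 / 0.02270 ≈ 127 hours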